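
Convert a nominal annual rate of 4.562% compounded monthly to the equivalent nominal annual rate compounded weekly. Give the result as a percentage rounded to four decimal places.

EAR = (1 + 0.04562/12)^12 − 1 = 0.046586.
Solve (1 + r/52)^52 = 1.046586: r/52 = 1.046586^(1/52) − 1 = 0.000876, so r = 0.045553 = 4.5553%.

4.5553%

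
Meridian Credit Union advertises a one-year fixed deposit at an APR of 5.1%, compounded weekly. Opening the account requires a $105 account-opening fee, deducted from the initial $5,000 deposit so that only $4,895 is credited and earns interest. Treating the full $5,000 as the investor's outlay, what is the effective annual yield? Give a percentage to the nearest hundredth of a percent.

Value after one year: 4,895 × (1 + 0.051/52)^52 = 4,895 × 1.052297 = $5,150.99.
Effective yield on the $5,000 outlay: 5,150.99 / 5,000 − 1 = 0.030198 = 3.02%.

3.02%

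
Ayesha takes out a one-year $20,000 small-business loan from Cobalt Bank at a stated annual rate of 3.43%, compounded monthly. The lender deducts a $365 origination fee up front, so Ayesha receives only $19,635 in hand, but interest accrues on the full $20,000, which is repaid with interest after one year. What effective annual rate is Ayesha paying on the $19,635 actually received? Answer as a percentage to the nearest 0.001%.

5.408%

Amount owed after one year: 20,000 × (1 + 0.0343/12)^12 = 20,000 × 1.034844 = $20,696.89.
Effective rate on net proceeds: 20,696.89 / 19,635 − 1 = 0.054081 = 5.408%.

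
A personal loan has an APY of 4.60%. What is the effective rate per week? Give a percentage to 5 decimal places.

0.08652%

The per-week rate i satisfies (1 + i)^52 = 1 + 0.0460.
i = 1.0460^(1/52) − 1 = 0.0008652 = 0.08652%.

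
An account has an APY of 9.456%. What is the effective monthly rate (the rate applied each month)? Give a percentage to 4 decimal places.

The per-month rate i satisfies (1 + i)^12 = 1 + 0.09456.
i = 1.09456^(1/12) − 1 = 0.0075578 = 0.7558%.

0.7558%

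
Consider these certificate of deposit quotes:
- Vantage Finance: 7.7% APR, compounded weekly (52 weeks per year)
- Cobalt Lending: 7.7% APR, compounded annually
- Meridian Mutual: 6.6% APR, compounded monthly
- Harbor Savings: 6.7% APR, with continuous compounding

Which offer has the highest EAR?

Vantage Finance: (1 + 0.077/52)^52 − 1 = 7.998%
Cobalt Lending: compounded annually, EAR = 7.700%
Meridian Mutual: (1 + 0.066/12)^12 − 1 = 6.803%
Harbor Savings: e^0.067 − 1 = 6.930%
The highest effective annual rate is Vantage Finance at 7.998%.

Vantage Finance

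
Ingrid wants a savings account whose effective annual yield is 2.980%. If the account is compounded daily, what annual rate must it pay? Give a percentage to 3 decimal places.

(1 + r/365)^365 − 1 = 0.02980, so 1 + r/365 = 1.02980^(1/365).
r/365 = 0.000080, so r = 0.029366 = 2.937%.

2.937%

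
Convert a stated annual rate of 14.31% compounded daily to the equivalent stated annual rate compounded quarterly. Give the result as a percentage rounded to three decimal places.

EAR = (1 + 0.1431/365)^365 − 1 = 0.153813.
Solve (1 + r/4)^4 = 1.153813: r/4 = 1.153813^(1/4) − 1 = 0.036415, so r = 0.145661 = 14.566%.

14.566%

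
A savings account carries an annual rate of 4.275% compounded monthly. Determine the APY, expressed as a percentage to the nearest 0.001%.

4.360%

EAR = (1 + 0.04275/12)^12 − 1.
= (1 + 0.003563)^12 − 1 = 1.043598 − 1 = 4.360%.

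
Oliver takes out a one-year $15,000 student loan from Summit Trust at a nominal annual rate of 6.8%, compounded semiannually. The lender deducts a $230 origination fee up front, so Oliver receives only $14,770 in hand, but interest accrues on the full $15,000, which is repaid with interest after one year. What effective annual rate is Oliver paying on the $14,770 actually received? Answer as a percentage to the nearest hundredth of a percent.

Amount owed after one year: 15,000 × (1 + 0.068/2)^2 = 15,000 × 1.069156 = $16,037.34.
Effective rate on net proceeds: 16,037.34 / 14,770 − 1 = 0.085805 = 8.58%.

8.58%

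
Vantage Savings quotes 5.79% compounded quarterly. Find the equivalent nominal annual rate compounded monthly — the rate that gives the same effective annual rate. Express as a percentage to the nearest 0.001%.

5.762%

EAR = (1 + 0.0579/4)^4 − 1 = 0.059169.
Solve (1 + r/12)^12 = 1.059169: r/12 = 1.059169^(1/12) − 1 = 0.004802, so r = 0.057623 = 5.762%.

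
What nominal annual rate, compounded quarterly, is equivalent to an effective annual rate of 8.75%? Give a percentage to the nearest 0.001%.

8.477%

(1 + r/4)^4 − 1 = 0.0875, so 1 + r/4 = 1.0875^(1/4).
r/4 = 0.021192, so r = 0.084767 = 8.477%.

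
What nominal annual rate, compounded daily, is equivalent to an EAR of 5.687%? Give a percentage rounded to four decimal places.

5.5316%

(1 + r/365)^365 − 1 = 0.05687, so 1 + r/365 = 1.05687^(1/365).
r/365 = 0.000152, so r = 0.055316 = 5.5316%.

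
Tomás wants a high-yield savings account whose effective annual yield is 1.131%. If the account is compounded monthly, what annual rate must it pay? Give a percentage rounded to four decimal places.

(1 + r/12)^12 − 1 = 0.01131, so 1 + r/12 = 1.01131^(1/12).
r/12 = 0.000938, so r = 0.011252 = 1.1252%.

1.1252%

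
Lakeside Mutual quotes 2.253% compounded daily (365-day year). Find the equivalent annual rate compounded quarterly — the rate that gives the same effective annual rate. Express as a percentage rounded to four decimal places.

EAR = (1 + 0.02253/365)^365 − 1 = 0.022785.
Solve (1 + r/4)^4 = 1.022785: r/4 = 1.022785^(1/4) − 1 = 0.005648, so r = 0.022593 = 2.2593%.

2.2593%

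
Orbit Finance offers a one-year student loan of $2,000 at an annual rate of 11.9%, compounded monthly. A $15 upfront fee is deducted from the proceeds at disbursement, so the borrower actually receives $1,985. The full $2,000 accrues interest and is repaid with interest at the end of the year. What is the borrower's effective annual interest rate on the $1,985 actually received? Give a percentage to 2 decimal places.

13.42%

Amount owed after one year: 2,000 × (1 + 0.119/12)^12 = 2,000 × 1.125710 = $2,251.42.
Effective rate on net proceeds: 2,251.42 / 1,985 − 1 = 0.134216 = 13.42%.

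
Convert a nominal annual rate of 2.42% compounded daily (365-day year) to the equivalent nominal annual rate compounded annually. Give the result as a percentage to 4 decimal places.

2.4494%

EAR = (1 + 0.0242/365)^365 − 1 = 0.024494.
Compounded annually, the equivalent nominal rate is the EAR itself: 2.4494%.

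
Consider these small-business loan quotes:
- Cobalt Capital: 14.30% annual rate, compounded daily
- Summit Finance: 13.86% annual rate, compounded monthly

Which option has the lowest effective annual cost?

Summit Finance

Cobalt Capital: (1 + 0.1430/365)^365 − 1 = 15.370%
Summit Finance: (1 + 0.1386/12)^12 − 1 = 14.775%
The lowest effective annual rate is Summit Finance at 14.775%.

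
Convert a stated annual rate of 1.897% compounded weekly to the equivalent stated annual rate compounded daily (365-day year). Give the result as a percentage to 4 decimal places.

1.8967%

EAR = (1 + 0.01897/52)^52 − 1 = 0.019148.
Solve (1 + r/365)^365 = 1.019148: r/365 = 1.019148^(1/365) − 1 = 0.000052, so r = 0.018967 = 1.8967%.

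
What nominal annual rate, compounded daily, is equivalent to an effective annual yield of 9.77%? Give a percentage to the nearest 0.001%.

9.323%

(1 + r/365)^365 − 1 = 0.0977, so 1 + r/365 = 1.0977^(1/365).
r/365 = 0.000255, so r = 0.093229 = 9.323%.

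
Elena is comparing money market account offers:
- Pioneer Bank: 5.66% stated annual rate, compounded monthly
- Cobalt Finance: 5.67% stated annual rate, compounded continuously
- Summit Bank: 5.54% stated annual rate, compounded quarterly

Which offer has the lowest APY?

Summit Bank

Pioneer Bank: (1 + 0.0566/12)^12 − 1 = 5.809%
Cobalt Finance: e^0.0567 − 1 = 5.834%
Summit Bank: (1 + 0.0554/4)^4 − 1 = 5.656%
The lowest effective annual rate is Summit Bank at 5.656%.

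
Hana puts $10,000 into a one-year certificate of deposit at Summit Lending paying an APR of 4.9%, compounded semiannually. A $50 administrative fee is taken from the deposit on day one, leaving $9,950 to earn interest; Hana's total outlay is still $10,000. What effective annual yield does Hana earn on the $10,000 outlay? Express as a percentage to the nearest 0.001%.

4.435%

Value after one year: 9,950 × (1 + 0.049/2)^2 = 9,950 × 1.049600 = $10,443.52.
Effective yield on the $10,000 outlay: 10,443.52 / 10,000 − 1 = 0.044352 = 4.435%.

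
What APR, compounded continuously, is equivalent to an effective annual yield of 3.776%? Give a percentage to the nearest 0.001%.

Continuous: nominal r satisfies e^r − 1 = 0.03776.
r = ln(1 + 0.03776) = ln(1.03776) = 0.037065 = 3.706%.

3.706%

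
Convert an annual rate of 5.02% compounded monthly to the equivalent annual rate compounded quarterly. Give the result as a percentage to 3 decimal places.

5.041%

EAR = (1 + 0.0502/12)^12 − 1 = 0.051371.
Solve (1 + r/4)^4 = 1.051371: r/4 = 1.051371^(1/4) − 1 = 0.012603, so r = 0.050410 = 5.041%.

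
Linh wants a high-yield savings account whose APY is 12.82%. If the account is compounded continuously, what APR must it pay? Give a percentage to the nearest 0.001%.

12.062%

Continuous: nominal r satisfies e^r − 1 = 0.1282.
r = ln(1 + 0.1282) = ln(1.1282) = 0.120623 = 12.062%.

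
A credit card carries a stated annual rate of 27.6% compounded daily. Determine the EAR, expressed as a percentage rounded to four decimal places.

31.7710%

EAR = (1 + 0.276/365)^365 − 1.
= (1 + 0.000756)^365 − 1 = 1.317710 − 1 = 31.7710%.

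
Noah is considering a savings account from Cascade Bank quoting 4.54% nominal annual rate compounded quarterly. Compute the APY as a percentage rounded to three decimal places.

4.618%

EAR = (1 + 0.0454/4)^4 − 1.
= (1 + 0.011350)^4 − 1 = 1.046179 − 1 = 4.618%.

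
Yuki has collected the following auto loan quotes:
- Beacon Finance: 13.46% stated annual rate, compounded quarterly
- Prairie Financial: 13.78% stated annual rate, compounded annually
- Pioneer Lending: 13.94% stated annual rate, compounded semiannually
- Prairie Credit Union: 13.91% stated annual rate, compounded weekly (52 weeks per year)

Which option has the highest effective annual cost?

Prairie Credit Union

Beacon Finance: (1 + 0.1346/4)^4 − 1 = 14.155%
Prairie Financial: compounded annually, EAR = 13.780%
Pioneer Lending: (1 + 0.1394/2)^2 − 1 = 14.426%
Prairie Credit Union: (1 + 0.1391/52)^52 − 1 = 14.903%
The highest effective annual rate is Prairie Credit Union at 14.903%.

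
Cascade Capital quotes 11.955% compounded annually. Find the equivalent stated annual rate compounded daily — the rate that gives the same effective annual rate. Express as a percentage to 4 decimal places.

11.2944%

Compounded annually, EAR = nominal = 0.119550.
Solve (1 + r/365)^365 = 1.119550: r/365 = 1.119550^(1/365) − 1 = 0.000309, so r = 0.112944 = 11.2944%.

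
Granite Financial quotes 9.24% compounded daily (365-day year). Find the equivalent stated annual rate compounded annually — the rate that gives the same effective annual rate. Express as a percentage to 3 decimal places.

9.679%

EAR = (1 + 0.0924/365)^365 − 1 = 0.096791.
Compounded annually, the equivalent nominal rate is the EAR itself: 9.679%.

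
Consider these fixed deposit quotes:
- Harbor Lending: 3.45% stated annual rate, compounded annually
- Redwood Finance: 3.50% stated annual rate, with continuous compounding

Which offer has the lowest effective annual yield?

Harbor Lending

Harbor Lending: compounded annually, EAR = 3.450%
Redwood Finance: e^0.0350 − 1 = 3.562%
The lowest effective annual rate is Harbor Lending at 3.450%.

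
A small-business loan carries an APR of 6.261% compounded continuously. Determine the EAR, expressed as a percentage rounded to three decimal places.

6.461%

With continuous compounding, EAR = e^0.06261 − 1.
e^0.06261 = 1.064612, so EAR = 0.064612 = 6.461%.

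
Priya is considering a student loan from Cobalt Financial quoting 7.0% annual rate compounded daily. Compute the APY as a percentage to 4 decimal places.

7.2501%

EAR = (1 + 0.070/365)^365 − 1.
= 1.072501 − 1 = 7.2501%.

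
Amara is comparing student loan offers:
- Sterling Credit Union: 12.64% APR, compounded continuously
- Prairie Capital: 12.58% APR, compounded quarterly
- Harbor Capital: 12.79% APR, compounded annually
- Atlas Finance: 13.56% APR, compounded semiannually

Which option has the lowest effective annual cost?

Harbor Capital

Sterling Credit Union: e^0.1264 − 1 = 13.474%
Prairie Capital: (1 + 0.1258/4)^4 − 1 = 13.186%
Harbor Capital: compounded annually, EAR = 12.790%
Atlas Finance: (1 + 0.1356/2)^2 − 1 = 14.020%
The lowest effective annual rate is Harbor Capital at 12.790%.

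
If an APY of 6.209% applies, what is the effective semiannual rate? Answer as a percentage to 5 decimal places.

The per-half-year rate i satisfies (1 + i)^2 = 1 + 0.06209.
i = 1.06209^(1/2) − 1 = 0.0305775 = 3.05775%.

3.05775%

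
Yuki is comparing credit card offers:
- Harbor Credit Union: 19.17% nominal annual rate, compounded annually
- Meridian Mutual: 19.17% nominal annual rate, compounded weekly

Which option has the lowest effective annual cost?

Harbor Credit Union

Harbor Credit Union: compounded annually, EAR = 19.170%
Meridian Mutual: (1 + 0.1917/52)^52 − 1 = 21.088%
The lowest effective annual rate is Harbor Credit Union at 19.170%.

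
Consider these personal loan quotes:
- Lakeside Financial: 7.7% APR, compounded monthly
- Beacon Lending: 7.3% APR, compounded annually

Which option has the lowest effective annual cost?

Beacon Lending

Lakeside Financial: (1 + 0.077/12)^12 − 1 = 7.978%
Beacon Lending: compounded annually, EAR = 7.300%
The lowest effective annual rate is Beacon Lending at 7.300%.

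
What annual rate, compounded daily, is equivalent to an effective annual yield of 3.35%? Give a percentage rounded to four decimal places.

3.2953%

(1 + r/365)^365 − 1 = 0.0335, so 1 + r/365 = 1.0335^(1/365).
r/365 = 0.000090, so r = 0.032953 = 3.2953%.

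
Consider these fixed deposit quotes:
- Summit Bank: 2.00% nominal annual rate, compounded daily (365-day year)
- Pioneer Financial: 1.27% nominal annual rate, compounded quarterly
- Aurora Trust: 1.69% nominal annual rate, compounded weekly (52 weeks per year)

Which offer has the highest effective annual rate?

Summit Bank

Summit Bank: (1 + 0.0200/365)^365 − 1 = 2.020%
Pioneer Financial: (1 + 0.0127/4)^4 − 1 = 1.276%
Aurora Trust: (1 + 0.0169/52)^52 − 1 = 1.704%
The highest effective annual rate is Summit Bank at 2.020%.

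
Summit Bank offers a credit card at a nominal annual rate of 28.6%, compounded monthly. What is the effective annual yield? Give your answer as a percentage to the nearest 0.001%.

32.663%

EAR = (1 + 0.286/12)^12 − 1.
= (1 + 0.023833)^12 − 1 = 1.326634 − 1 = 32.663%.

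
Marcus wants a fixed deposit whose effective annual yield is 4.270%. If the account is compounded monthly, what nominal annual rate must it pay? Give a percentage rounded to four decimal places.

(1 + r/12)^12 − 1 = 0.04270, so 1 + r/12 = 1.04270^(1/12).
r/12 = 0.003491, so r = 0.041886 = 4.1886%.

4.1886%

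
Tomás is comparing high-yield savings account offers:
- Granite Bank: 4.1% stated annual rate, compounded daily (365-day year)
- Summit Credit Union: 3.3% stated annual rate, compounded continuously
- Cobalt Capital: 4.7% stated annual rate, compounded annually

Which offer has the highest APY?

Cobalt Capital

Granite Bank: (1 + 0.041/365)^365 − 1 = 4.185%
Summit Credit Union: e^0.033 − 1 = 3.355%
Cobalt Capital: compounded annually, EAR = 4.700%
The highest effective annual rate is Cobalt Capital at 4.700%.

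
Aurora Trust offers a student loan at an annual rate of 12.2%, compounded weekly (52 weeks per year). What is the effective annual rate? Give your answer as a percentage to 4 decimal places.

EAR = (1 + 0.122/52)^52 − 1.
= (1 + 0.002346)^52 − 1 = 1.129593 − 1 = 12.9593%.

12.9593%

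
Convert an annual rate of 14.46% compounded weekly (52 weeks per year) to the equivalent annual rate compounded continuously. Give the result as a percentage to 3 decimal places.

14.440%

EAR = (1 + 0.1446/52)^52 − 1 = 0.155345.
Equivalent continuous rate: r = ln(1 + 0.155345) = 0.144399 = 14.440%.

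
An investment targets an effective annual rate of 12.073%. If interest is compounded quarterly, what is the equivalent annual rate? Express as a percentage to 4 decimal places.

(1 + r/4)^4 − 1 = 0.12073, so 1 + r/4 = 1.12073^(1/4).
r/4 = 0.028905, so r = 0.115620 = 11.5620%.

11.5620%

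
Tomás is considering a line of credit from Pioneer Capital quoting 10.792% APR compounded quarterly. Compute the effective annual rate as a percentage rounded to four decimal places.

EAR = (1 + 0.10792/4)^4 − 1.
= (1 + 0.026980)^4 − 1 = 1.112367 − 1 = 11.2367%.

11.2367%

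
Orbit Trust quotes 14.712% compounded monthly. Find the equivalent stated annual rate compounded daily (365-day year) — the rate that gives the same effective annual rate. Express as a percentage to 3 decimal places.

14.625%

EAR = (1 + 0.14712/12)^12 − 1 = 0.157457.
Solve (1 + r/365)^365 = 1.157457: r/365 = 1.157457^(1/365) − 1 = 0.000401, so r = 0.146255 = 14.625%.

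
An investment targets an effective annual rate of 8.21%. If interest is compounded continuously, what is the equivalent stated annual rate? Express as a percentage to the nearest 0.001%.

Continuous: nominal r satisfies e^r − 1 = 0.0821.
r = ln(1 + 0.0821) = ln(1.0821) = 0.078904 = 7.890%.

7.890%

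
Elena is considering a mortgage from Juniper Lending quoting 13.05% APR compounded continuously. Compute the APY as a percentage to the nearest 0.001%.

With continuous compounding, EAR = e^0.1305 − 1.
e^0.1305 = 1.139398, so EAR = 0.139398 = 13.940%.

13.940%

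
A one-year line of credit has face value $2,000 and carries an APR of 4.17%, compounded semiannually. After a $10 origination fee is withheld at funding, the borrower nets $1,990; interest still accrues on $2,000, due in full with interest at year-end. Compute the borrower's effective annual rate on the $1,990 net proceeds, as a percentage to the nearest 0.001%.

4.737%

Amount owed after one year: 2,000 × (1 + 0.0417/2)^2 = 2,000 × 1.042135 = $2,084.27.
Effective rate on net proceeds: 2,084.27 / 1,990 − 1 = 0.047372 = 4.737%.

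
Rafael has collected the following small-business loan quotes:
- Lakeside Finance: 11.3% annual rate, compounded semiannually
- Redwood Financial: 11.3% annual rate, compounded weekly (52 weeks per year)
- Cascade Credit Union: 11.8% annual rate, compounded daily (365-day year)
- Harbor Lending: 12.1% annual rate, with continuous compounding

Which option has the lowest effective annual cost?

Lakeside Finance

Lakeside Finance: (1 + 0.113/2)^2 − 1 = 11.619%
Redwood Financial: (1 + 0.113/52)^52 − 1 = 11.949%
Cascade Credit Union: (1 + 0.118/365)^365 − 1 = 12.522%
Harbor Lending: e^0.121 − 1 = 12.862%
The lowest effective annual rate is Lakeside Finance at 11.619%.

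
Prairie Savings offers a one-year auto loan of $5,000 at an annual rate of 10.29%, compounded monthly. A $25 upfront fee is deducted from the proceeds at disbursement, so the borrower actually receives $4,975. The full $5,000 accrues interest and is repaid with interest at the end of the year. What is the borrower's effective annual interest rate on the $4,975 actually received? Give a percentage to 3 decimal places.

Amount owed after one year: 5,000 × (1 + 0.1029/12)^12 = 5,000 × 1.107894 = $5,539.47.
Effective rate on net proceeds: 5,539.47 / 4,975 − 1 = 0.113462 = 11.346%.

11.346%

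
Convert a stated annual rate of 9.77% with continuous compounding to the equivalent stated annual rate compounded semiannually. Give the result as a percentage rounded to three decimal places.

EAR under continuous compounding: e^0.0977 − 1 = 0.102632.
Solve (1 + r/2)^2 = 1.102632: r/2 = 1.102632^(1/2) − 1 = 0.050063, so r = 0.100126 = 10.013%.

10.013%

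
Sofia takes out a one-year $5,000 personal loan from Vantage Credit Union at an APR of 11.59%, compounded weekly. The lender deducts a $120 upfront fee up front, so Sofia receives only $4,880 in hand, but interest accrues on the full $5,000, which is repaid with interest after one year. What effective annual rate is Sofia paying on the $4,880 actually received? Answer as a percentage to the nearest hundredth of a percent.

15.03%

Amount owed after one year: 5,000 × (1 + 0.1159/52)^52 = 5,000 × 1.122739 = $5,613.69.
Effective rate on net proceeds: 5,613.69 / 4,880 − 1 = 0.150347 = 15.03%.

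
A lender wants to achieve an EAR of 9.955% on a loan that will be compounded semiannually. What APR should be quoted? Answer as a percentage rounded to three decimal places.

(1 + r/2)^2 − 1 = 0.09955, so 1 + r/2 = 1.09955^(1/2).
r/2 = 0.048594, so r = 0.097189 = 9.719%.

9.719%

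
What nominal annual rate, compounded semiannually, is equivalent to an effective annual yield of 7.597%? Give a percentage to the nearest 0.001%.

(1 + r/2)^2 − 1 = 0.07597, so 1 + r/2 = 1.07597^(1/2).
r/2 = 0.037290, so r = 0.074579 = 7.458%.

7.458%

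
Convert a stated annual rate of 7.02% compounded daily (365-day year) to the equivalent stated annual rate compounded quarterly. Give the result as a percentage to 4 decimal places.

EAR = (1 + 0.0702/365)^365 − 1 = 0.072715.
Solve (1 + r/4)^4 = 1.072715: r/4 = 1.072715^(1/4) − 1 = 0.017703, so r = 0.070813 = 7.0813%.

7.0813%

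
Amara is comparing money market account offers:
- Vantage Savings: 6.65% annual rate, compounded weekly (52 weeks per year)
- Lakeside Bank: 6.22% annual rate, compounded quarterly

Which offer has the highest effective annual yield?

Vantage Savings

Vantage Savings: (1 + 0.0665/52)^52 − 1 = 6.872%
Lakeside Bank: (1 + 0.0622/4)^4 − 1 = 6.367%
The highest effective annual rate is Vantage Savings at 6.872%.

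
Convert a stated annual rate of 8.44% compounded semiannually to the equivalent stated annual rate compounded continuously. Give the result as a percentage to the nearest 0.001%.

8.267%

EAR = (1 + 0.0844/2)^2 − 1 = 0.086181.
Equivalent continuous rate: r = ln(1 + 0.086181) = 0.082668 = 8.267%.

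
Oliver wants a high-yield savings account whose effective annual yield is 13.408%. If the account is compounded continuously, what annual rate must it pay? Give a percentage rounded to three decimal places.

12.582%

Continuous: nominal r satisfies e^r − 1 = 0.13408.
r = ln(1 + 0.13408) = ln(1.13408) = 0.125822 = 12.582%.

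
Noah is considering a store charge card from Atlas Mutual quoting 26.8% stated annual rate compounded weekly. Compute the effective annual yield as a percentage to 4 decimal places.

30.6448%

EAR = (1 + 0.268/52)^52 − 1.
= 1.306448 − 1 = 30.6448%.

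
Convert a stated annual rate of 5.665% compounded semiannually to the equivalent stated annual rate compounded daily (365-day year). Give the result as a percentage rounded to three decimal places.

5.587%

EAR = (1 + 0.05665/2)^2 − 1 = 0.057452.
Solve (1 + r/365)^365 = 1.057452: r/365 = 1.057452^(1/365) − 1 = 0.000153, so r = 0.055867 = 5.587%.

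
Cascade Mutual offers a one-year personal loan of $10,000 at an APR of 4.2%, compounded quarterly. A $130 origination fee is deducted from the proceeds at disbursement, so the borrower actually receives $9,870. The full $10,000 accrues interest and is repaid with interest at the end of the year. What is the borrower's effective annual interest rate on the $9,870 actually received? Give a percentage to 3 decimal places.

Amount owed after one year: 10,000 × (1 + 0.042/4)^4 = 10,000 × 1.042666 = $10,426.66.
Effective rate on net proceeds: 10,426.66 / 9,870 − 1 = 0.056399 = 5.640%.

5.640%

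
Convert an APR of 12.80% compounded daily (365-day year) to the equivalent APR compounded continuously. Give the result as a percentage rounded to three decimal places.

12.798%

EAR = (1 + 0.1280/365)^365 − 1 = 0.136528.
Equivalent continuous rate: r = ln(1 + 0.136528) = 0.127978 = 12.798%.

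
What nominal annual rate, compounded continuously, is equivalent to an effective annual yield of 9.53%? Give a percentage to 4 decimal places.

Continuous: nominal r satisfies e^r − 1 = 0.0953.
r = ln(1 + 0.0953) = ln(1.0953) = 0.091028 = 9.1028%.

9.1028%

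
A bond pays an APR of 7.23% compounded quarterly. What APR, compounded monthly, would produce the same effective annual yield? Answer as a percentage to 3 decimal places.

EAR = (1 + 0.0723/4)^4 − 1 = 0.074284.
Solve (1 + r/12)^12 = 1.074284: r/12 = 1.074284^(1/12) − 1 = 0.005989, so r = 0.071869 = 7.187%.

7.187%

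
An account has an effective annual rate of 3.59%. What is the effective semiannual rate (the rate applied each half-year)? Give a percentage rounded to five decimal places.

1.77917%

The per-half-year rate i satisfies (1 + i)^2 = 1 + 0.0359.
i = 1.0359^(1/2) − 1 = 0.0177917 = 1.77917%.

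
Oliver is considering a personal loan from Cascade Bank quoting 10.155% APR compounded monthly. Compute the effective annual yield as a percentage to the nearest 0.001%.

10.641%

EAR = (1 + 0.10155/12)^12 − 1.
= (1 + 0.008462)^12 − 1 = 1.106412 − 1 = 10.641%.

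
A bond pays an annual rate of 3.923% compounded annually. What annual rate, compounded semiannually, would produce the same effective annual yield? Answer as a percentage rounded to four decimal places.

Compounded annually, EAR = nominal = 0.039230.
Solve (1 + r/2)^2 = 1.039230: r/2 = 1.039230^(1/2) − 1 = 0.019426, so r = 0.038853 = 3.8853%.

3.8853%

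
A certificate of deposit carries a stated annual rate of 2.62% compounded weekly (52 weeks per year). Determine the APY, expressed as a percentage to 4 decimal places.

2.6539%

EAR = (1 + 0.0262/52)^52 − 1.
= 1.026539 − 1 = 2.6539%.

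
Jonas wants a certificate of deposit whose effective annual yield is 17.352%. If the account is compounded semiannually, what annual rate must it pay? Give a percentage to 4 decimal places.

16.6583%

(1 + r/2)^2 − 1 = 0.17352, so 1 + r/2 = 1.17352^(1/2).
r/2 = 0.083291, so r = 0.166583 = 16.6583%.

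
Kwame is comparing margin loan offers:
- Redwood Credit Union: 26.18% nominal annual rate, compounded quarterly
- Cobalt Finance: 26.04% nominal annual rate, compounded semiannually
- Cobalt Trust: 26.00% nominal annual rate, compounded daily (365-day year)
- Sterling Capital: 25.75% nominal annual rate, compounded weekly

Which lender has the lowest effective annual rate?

Redwood Credit Union: (1 + 0.2618/4)^4 − 1 = 28.864%
Cobalt Finance: (1 + 0.2604/2)^2 − 1 = 27.735%
Cobalt Trust: (1 + 0.2600/365)^365 − 1 = 29.681%
Sterling Capital: (1 + 0.2575/52)^52 − 1 = 29.287%
The lowest effective annual rate is Cobalt Finance at 27.735%.

Cobalt Finance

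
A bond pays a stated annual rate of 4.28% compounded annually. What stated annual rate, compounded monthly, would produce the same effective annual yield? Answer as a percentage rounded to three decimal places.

Compounded annually, EAR = nominal = 0.042800.
Solve (1 + r/12)^12 = 1.042800: r/12 = 1.042800^(1/12) − 1 = 0.003499, so r = 0.041983 = 4.198%.

4.198%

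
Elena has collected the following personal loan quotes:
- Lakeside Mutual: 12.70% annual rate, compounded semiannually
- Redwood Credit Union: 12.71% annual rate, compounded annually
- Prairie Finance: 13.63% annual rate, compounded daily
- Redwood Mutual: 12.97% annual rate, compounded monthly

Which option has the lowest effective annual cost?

Redwood Credit Union

Lakeside Mutual: (1 + 0.1270/2)^2 − 1 = 13.103%
Redwood Credit Union: compounded annually, EAR = 12.710%
Prairie Finance: (1 + 0.1363/365)^365 − 1 = 14.600%
Redwood Mutual: (1 + 0.1297/12)^12 − 1 = 13.769%
The lowest effective annual rate is Redwood Credit Union at 12.710%.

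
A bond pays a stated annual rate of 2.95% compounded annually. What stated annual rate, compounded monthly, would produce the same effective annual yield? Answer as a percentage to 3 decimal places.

Compounded annually, EAR = nominal = 0.029500.
Solve (1 + r/12)^12 = 1.029500: r/12 = 1.029500^(1/12) − 1 = 0.002426, so r = 0.029108 = 2.911%.

2.911%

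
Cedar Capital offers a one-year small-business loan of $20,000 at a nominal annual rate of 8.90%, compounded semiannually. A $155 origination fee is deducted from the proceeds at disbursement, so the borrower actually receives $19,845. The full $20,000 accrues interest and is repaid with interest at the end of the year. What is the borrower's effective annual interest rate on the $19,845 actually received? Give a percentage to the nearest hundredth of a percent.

Amount owed after one year: 20,000 × (1 + 0.0890/2)^2 = 20,000 × 1.090980 = $21,819.60.
Effective rate on net proceeds: 21,819.60 / 19,845 − 1 = 0.099501 = 9.95%.

9.95%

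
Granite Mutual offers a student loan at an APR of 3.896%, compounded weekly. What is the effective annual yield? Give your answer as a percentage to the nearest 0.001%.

EAR = (1 + 0.03896/52)^52 − 1.
= (1 + 0.000749)^52 − 1 = 1.039714 − 1 = 3.971%.

3.971%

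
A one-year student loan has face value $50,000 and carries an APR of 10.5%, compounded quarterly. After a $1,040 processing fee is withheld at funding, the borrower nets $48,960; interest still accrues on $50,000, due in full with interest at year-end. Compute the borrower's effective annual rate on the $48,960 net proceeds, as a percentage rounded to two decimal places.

Amount owed after one year: 50,000 × (1 + 0.105/4)^4 = 50,000 × 1.109207 = $55,460.36.
Effective rate on net proceeds: 55,460.36 / 48,960 − 1 = 0.132769 = 13.28%.

13.28%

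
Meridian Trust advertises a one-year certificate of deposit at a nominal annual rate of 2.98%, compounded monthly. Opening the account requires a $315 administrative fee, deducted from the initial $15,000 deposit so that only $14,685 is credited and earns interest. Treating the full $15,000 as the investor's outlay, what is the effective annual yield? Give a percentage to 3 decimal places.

0.858%

Value after one year: 14,685 × (1 + 0.0298/12)^12 = 14,685 × 1.030210 = $15,128.64.
Effective yield on the $15,000 outlay: 15,128.64 / 15,000 − 1 = 0.008576 = 0.858%.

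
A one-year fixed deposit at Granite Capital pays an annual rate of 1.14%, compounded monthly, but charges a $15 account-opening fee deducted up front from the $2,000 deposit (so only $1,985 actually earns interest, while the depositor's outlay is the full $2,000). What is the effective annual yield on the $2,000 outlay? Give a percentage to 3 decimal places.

Value after one year: 1,985 × (1 + 0.0114/12)^12 = 1,985 × 1.011460 = $2,007.75.
Effective yield on the $2,000 outlay: 2,007.75 / 2,000 − 1 = 0.003874 = 0.387%.

0.387%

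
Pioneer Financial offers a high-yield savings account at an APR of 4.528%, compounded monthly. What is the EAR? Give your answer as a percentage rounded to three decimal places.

4.623%

EAR = (1 + 0.04528/12)^12 − 1.
= 1.046232 − 1 = 4.623%.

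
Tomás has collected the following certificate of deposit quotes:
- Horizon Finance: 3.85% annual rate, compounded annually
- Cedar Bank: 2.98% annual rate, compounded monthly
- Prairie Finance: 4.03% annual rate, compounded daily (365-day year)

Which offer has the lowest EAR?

Horizon Finance: compounded annually, EAR = 3.850%
Cedar Bank: (1 + 0.0298/12)^12 − 1 = 3.021%
Prairie Finance: (1 + 0.0403/365)^365 − 1 = 4.112%
The lowest effective annual rate is Cedar Bank at 3.021%.

Cedar Bank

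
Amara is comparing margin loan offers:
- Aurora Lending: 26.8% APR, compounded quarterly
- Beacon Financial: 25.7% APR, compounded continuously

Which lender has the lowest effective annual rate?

Beacon Financial

Aurora Lending: (1 + 0.268/4)^4 − 1 = 29.616%
Beacon Financial: e^0.257 − 1 = 29.305%
The lowest effective annual rate is Beacon Financial at 29.305%.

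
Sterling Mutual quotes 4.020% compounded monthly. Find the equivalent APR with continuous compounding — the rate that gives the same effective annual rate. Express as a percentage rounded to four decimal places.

EAR = (1 + 0.04020/12)^12 − 1 = 0.040949.
Equivalent continuous rate: r = ln(1 + 0.040949) = 0.040133 = 4.0133%.

4.0133%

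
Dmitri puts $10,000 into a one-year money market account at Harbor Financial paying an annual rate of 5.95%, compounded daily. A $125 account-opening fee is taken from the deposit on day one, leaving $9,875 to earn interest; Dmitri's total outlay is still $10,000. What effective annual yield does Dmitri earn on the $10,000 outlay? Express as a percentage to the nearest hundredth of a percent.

4.80%

Value after one year: 9,875 × (1 + 0.0595/365)^365 = 9,875 × 1.061301 = $10,480.34.
Effective yield on the $10,000 outlay: 10,480.34 / 10,000 − 1 = 0.048034 = 4.80%.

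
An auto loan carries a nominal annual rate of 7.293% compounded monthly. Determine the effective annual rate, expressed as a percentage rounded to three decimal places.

EAR = (1 + 0.07293/12)^12 − 1.
= (1 + 0.006077)^12 − 1 = 1.075418 − 1 = 7.542%.

7.542%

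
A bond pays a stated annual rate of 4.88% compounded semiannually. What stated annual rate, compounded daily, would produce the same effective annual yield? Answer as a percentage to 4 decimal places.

EAR = (1 + 0.0488/2)^2 − 1 = 0.049395.
Solve (1 + r/365)^365 = 1.049395: r/365 = 1.049395^(1/365) − 1 = 0.000132, so r = 0.048217 = 4.8217%.

4.8217%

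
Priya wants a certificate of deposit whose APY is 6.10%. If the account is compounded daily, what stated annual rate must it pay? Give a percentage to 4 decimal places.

5.9217%

(1 + r/365)^365 − 1 = 0.0610, so 1 + r/365 = 1.0610^(1/365).
r/365 = 0.000162, so r = 0.059217 = 5.9217%.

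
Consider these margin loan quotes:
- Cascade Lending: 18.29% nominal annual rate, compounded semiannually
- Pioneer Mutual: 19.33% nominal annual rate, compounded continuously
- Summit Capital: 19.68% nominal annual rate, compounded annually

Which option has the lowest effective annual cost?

Cascade Lending

Cascade Lending: (1 + 0.1829/2)^2 − 1 = 19.126%
Pioneer Mutual: e^0.1933 − 1 = 21.325%
Summit Capital: compounded annually, EAR = 19.680%
The lowest effective annual rate is Cascade Lending at 19.126%.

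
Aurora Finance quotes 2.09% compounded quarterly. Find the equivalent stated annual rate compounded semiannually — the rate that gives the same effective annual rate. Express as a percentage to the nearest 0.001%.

EAR = (1 + 0.0209/4)^4 − 1 = 0.021064.
Solve (1 + r/2)^2 = 1.021064: r/2 = 1.021064^(1/2) − 1 = 0.010477, so r = 0.020955 = 2.095%.

2.095%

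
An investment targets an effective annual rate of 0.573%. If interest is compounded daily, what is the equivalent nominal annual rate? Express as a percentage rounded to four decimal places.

0.5714%

(1 + r/365)^365 − 1 = 0.00573, so 1 + r/365 = 1.00573^(1/365).
r/365 = 0.000016, so r = 0.005714 = 0.5714%.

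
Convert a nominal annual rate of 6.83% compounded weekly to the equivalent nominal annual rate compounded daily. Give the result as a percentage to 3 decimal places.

EAR = (1 + 0.0683/52)^52 − 1 = 0.070638.
Solve (1 + r/365)^365 = 1.070638: r/365 = 1.070638^(1/365) − 1 = 0.000187, so r = 0.068262 = 6.826%.

6.826%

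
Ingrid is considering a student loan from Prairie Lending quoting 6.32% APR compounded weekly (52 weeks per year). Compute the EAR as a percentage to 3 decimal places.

6.520%

EAR = (1 + 0.0632/52)^52 − 1.
= 1.065199 − 1 = 6.520%.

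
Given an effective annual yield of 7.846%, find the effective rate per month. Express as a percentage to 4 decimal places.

0.6314%

The per-month rate i satisfies (1 + i)^12 = 1 + 0.07846.
i = 1.07846^(1/12) − 1 = 0.0063144 = 0.6314%.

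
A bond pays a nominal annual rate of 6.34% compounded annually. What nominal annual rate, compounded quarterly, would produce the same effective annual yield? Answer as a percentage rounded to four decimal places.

Compounded annually, EAR = nominal = 0.063400.
Solve (1 + r/4)^4 = 1.063400: r/4 = 1.063400^(1/4) − 1 = 0.015487, so r = 0.061946 = 6.1946%.

6.1946%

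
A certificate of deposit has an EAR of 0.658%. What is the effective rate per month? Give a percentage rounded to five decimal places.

The per-month rate i satisfies (1 + i)^12 = 1 + 0.00658.
i = 1.00658^(1/12) − 1 = 0.0005467 = 0.05467%.

0.05467%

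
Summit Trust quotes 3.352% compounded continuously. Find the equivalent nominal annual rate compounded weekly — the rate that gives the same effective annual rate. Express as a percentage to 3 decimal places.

EAR under continuous compounding: e^0.03352 − 1 = 0.034088.
Solve (1 + r/52)^52 = 1.034088: r/52 = 1.034088^(1/52) − 1 = 0.000645, so r = 0.033531 = 3.353%.

3.353%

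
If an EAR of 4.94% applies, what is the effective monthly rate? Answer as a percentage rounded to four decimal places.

The per-month rate i satisfies (1 + i)^12 = 1 + 0.0494.
i = 1.0494^(1/12) − 1 = 0.0040263 = 0.4026%.

0.4026%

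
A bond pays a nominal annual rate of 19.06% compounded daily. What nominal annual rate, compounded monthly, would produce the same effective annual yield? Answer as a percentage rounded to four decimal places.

EAR = (1 + 0.1906/365)^365 − 1 = 0.209915.
Solve (1 + r/12)^12 = 1.209915: r/12 = 1.209915^(1/12) − 1 = 0.016006, so r = 0.192071 = 19.2071%.

19.2071%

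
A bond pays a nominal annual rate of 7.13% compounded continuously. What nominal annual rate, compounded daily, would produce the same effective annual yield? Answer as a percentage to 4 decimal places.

EAR under continuous compounding: e^0.0713 − 1 = 0.073903.
Solve (1 + r/365)^365 = 1.073903: r/365 = 1.073903^(1/365) − 1 = 0.000195, so r = 0.071307 = 7.1307%.

7.1307%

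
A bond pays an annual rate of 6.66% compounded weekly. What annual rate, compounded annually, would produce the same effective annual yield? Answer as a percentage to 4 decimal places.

EAR = (1 + 0.0666/52)^52 − 1 = 0.068822.
Compounded annually, the equivalent nominal rate is the EAR itself: 6.8822%.

6.8822%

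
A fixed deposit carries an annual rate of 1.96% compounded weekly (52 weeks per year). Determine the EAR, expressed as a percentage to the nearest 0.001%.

EAR = (1 + 0.0196/52)^52 − 1.
= (1 + 0.000377)^52 − 1 = 1.019790 − 1 = 1.979%.

1.979%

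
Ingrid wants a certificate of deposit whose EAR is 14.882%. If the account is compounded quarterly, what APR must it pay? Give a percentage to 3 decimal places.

14.117%

(1 + r/4)^4 − 1 = 0.14882, so 1 + r/4 = 1.14882^(1/4).
r/4 = 0.035292, so r = 0.141169 = 14.117%.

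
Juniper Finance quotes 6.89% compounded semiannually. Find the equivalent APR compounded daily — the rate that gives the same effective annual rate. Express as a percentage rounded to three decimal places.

6.775%

EAR = (1 + 0.0689/2)^2 − 1 = 0.070087.
Solve (1 + r/365)^365 = 1.070087: r/365 = 1.070087^(1/365) − 1 = 0.000186, so r = 0.067746 = 6.775%.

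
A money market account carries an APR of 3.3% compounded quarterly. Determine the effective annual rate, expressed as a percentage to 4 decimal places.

EAR = (1 + 0.033/4)^4 − 1.
= (1 + 0.008250)^4 − 1 = 1.033411 − 1 = 3.3411%.

3.3411%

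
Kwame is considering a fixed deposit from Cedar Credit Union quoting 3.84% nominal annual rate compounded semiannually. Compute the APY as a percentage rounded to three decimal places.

EAR = (1 + 0.0384/2)^2 − 1.
= 1.038769 − 1 = 3.877%.

3.877%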